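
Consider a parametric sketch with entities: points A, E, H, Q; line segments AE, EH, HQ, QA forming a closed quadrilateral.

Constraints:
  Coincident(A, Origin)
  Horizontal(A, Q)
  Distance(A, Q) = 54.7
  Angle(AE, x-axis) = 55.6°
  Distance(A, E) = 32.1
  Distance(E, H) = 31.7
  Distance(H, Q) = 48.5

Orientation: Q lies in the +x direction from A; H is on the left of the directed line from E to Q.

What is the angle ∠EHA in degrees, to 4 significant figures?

7.794°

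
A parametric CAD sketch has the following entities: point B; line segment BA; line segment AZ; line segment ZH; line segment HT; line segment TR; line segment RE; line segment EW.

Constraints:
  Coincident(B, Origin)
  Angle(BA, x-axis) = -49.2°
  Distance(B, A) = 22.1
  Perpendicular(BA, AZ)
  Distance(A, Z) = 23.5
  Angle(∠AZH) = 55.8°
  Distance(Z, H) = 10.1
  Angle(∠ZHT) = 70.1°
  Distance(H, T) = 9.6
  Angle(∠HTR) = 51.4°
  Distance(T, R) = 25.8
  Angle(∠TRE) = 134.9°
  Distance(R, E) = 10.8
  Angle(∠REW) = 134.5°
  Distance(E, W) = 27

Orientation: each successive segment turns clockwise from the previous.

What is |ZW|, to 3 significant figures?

41.9

B is at the origin; BA runs at -49.2° with length 22.1, so A = (14.4, -16.7). BA is perpendicular to AZ, so AZ runs at -139°; with |AZ| = 23.5, Z = (-3.35, -32.1). ∠AZH = 55.8° gives ZH at 96.6° from the x-axis; with |ZH| = 10.1, H = (-4.51, -22.1). ∠ZHT = 70.1° gives HT at -13.3° from the x-axis; with |HT| = 9.6, T = (4.83, -24.3). ∠HTR = 51.4° gives TR at -142° from the x-axis; with |TR| = 25.8, R = (-15.5, -40.2). ∠TRE = 134.9° gives RE at 173° from the x-axis; with |RE| = 10.8, E = (-26.2, -38.9). ∠REW = 134.5° gives EW at 128° from the x-axis; with |EW| = 27.0, W = (-42.6, -17.4). Then |ZW| = |W − Z| = 41.9.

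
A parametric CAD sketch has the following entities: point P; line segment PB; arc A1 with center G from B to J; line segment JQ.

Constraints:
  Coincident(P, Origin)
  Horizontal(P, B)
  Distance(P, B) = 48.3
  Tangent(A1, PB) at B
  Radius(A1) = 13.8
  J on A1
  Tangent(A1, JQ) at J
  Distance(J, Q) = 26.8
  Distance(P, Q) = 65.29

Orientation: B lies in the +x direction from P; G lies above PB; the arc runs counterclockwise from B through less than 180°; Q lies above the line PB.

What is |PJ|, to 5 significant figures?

63.822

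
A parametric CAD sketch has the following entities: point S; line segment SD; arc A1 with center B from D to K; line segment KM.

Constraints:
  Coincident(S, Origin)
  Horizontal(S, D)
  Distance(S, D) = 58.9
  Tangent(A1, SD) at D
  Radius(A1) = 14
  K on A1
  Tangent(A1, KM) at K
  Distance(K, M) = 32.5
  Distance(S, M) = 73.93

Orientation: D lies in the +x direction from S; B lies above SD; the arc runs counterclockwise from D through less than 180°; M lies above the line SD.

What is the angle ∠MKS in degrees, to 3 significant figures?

77.0°

S is at the origin; S and D share the same y with |SD| = 58.9 and D on the +x side, so D = (58.9, 0.00). A1 meets SD tangentially, so BD is at right angles to SD, so B = D + (0, 14) = (58.9, 14.0). Since BK ⟂ KM (tangency), |BM| = √(14.0² + 32.5²) = 35.4 regardless of where K sits on A1. So M lies on both circle(S, 73.93) and circle(B, 35.4); the above-SD intersection is M = (55.2, 49.2). K is the foot of the tangent from M: K = (71.1, 20.9).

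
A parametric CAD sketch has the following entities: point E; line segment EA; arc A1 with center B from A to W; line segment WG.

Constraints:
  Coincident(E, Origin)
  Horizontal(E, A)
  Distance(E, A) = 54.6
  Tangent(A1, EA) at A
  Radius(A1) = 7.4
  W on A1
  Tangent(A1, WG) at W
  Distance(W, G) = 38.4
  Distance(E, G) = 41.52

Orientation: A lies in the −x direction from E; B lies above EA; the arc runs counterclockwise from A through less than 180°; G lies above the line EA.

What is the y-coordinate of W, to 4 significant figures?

2.838

Checks: |BW| = 7.400 ✓; ∠(BW, WG) = 90.00° ✓; |WG| = 38.40 ✓; |EG| = 41.52 ✓.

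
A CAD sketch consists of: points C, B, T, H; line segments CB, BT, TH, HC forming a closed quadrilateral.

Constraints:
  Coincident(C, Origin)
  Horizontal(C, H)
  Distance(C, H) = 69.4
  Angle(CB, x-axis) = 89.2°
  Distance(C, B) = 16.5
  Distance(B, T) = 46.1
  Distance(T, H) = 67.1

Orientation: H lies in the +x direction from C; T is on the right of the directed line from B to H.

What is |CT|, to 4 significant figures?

30.11

C is at the origin; C and H share the same y with |CH| = 69.4 and H in +x, so H = (69.4, 0). CB runs at 89.2° with |CB| = 16.5, so B = (0.2304, 16.50). T is determined by |BT| = 46.1 and |TH| = 67.1 together: it lies at the intersection of circle(B, 46.1) and circle(H, 67.1). With |BH| = 71.11, the foot of the radical line on BH is 18.84 from B and the perpendicular offset is √(46.1² − 18.84²) = 42.07. Taking the right-of-BH solution: T = (8.795, -28.80).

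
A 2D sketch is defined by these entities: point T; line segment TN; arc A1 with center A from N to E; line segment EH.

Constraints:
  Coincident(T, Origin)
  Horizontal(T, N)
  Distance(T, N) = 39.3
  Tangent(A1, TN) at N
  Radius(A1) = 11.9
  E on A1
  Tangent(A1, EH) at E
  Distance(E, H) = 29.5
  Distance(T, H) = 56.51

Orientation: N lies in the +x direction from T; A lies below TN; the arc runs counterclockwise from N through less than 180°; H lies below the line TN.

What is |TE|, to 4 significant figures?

31.74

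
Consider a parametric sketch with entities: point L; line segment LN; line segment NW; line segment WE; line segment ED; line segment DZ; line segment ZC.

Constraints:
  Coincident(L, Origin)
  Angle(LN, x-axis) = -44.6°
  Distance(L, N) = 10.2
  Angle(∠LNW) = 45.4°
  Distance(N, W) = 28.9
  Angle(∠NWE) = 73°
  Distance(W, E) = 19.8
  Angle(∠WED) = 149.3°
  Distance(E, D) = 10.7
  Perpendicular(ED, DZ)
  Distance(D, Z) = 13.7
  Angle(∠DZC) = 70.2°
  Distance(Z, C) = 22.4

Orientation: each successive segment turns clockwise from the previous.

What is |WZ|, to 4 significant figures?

27.96

L is at the origin; LN runs at -44.6° with length 10.2, so N = (7.263, -7.162). ∠LNW = 45.4° gives NW at -179.2° from the x-axis; with |NW| = 28.9, W = (-21.63, -7.565). ∠NWE = 73.0° gives WE at 73.80° from the x-axis; with |WE| = 19.8, E = (-16.11, 11.45). ∠WED = 149.3° gives ED at 43.10° from the x-axis; with |ED| = 10.7, D = (-8.298, 18.76). The perpendicularity gives DZ at right angles to ED, so DZ runs at -46.90°; with |DZ| = 13.7, Z = (1.063, 8.756). Then |WZ| = |Z − W| = 27.96.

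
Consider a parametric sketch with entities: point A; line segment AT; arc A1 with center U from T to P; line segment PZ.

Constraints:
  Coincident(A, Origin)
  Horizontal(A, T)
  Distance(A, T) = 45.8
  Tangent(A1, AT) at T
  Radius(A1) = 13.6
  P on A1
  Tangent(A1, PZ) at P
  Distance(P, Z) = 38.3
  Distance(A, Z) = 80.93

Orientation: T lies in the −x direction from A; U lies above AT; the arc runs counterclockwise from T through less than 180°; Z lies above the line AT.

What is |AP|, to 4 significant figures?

43.07

Checks: |UP| = 13.60 ✓; ∠(UP, PZ) = 90.00° ✓; |PZ| = 38.30 ✓; |AZ| = 80.93 ✓.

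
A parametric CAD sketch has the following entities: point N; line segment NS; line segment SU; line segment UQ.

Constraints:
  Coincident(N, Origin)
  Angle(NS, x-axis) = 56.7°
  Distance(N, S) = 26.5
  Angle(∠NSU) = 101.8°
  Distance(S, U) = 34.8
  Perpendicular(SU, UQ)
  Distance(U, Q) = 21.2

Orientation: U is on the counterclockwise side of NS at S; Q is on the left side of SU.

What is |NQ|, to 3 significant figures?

40.5

N is at the origin; NS runs at 56.7° with length 26.5, so S = 26.5·(cos 56.7°, sin 56.7°) = (14.5, 22.1). ∠NSU = 101.8°, so SU runs at 56.7° + (180° − 101.8°) = 135° from the x-axis; with |SU| = 34.8, U = S + 34.8·(cos 135°, sin 135°) = (-10.0, 46.8). SU is perpendicular to UQ; with |UQ| = 21.2 on the left of SU, Q = U + 21.2·(-0.708, -0.706) = (-25.0, 31.8). Then |NQ| = |Q − N| = 40.5.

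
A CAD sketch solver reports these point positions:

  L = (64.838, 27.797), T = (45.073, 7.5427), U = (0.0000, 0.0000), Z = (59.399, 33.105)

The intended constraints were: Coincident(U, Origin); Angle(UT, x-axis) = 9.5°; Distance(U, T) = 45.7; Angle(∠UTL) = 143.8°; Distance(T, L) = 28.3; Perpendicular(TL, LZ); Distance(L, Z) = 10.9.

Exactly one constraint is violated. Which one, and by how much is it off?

Distance(L, Z) = 10.9 — off by 3.30.

U = (0.00, 0.00) ✓; UT at 9.500° ✓; |UT| = 45.70 ✓; ∠UTL = 143.8° ✓; |TL| = 28.30 ✓; ∠(TL, LZ) = 90.00° ✓; |LZ| = 7.600 ✗.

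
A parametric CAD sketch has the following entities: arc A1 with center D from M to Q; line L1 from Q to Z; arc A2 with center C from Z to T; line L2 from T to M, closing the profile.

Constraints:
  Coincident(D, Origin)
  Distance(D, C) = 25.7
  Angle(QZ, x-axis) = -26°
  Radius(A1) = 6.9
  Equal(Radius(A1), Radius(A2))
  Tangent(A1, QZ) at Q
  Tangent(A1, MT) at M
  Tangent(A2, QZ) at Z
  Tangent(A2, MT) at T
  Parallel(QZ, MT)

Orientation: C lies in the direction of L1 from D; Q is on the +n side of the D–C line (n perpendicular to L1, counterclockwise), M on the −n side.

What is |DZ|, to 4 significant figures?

26.61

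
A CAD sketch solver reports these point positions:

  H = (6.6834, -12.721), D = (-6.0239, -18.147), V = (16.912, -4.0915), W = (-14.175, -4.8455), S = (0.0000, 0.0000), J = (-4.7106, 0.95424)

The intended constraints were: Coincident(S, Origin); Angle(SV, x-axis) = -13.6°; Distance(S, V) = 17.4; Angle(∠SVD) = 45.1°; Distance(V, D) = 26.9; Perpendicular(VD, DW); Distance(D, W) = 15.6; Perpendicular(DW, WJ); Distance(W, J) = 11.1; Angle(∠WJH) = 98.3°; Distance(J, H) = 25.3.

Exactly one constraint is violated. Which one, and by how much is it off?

Distance(J, H) = 25.3 — off by 7.50.

S = (0.00, 0.00) ✓; SV at -13.60° ✓; |SV| = 17.40 ✓; ∠SVD = 45.10° ✓; |VD| = 26.90 ✓; ∠(VD, DW) = 90.00° ✓; |DW| = 15.60 ✓; ∠(DW, WJ) = 90.00° ✓; |WJ| = 11.10 ✓; ∠WJH = 98.30° ✓; |JH| = 17.80 ✗.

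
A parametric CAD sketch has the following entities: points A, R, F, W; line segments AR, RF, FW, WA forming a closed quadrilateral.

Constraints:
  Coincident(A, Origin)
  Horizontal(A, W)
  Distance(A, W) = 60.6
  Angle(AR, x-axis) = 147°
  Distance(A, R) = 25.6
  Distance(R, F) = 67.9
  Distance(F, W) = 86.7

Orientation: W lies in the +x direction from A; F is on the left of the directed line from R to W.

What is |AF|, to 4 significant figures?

73.61

Checks: |RF| = 67.90 ✓; |FW| = 86.70 ✓.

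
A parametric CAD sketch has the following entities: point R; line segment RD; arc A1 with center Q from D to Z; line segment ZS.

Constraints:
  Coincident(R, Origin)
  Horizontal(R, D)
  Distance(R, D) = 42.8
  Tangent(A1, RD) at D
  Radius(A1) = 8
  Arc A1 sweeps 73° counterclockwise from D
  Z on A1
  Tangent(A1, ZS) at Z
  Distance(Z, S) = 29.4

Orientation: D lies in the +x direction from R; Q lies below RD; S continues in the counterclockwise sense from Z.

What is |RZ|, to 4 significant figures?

35.60

R is at the origin; RD is horizontal with |RD| = 42.8 and D on the +x side, so D = (42.80, 0.000). Since A1 is tangent to RD there, QD ⟂ RD, so Q = D + (0, -8) = (42.80, -8.000). On A1, D sits at bearing 90° from Q; a 73° counterclockwise sweep puts Z at bearing 163°, so Z = Q + 8.0·(cos 163°, sin 163°) = (35.15, -5.661). Then |RZ| = |Z − R| = 35.60.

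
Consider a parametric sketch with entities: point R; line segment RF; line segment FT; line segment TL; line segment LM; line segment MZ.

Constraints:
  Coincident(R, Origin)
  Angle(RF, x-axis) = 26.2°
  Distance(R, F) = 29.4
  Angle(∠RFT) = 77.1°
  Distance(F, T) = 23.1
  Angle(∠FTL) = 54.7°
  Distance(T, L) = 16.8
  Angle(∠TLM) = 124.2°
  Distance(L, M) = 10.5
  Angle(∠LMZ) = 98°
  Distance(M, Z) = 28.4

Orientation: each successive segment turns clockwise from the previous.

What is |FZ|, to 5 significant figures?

14.694

∠TLM = 124.2° gives LM at 102.20° from the x-axis; with |LM| = 10.5, M = (13.898, 7.0561). ∠LMZ = 98.0° gives MZ at 20.200° from the x-axis; with |MZ| = 28.4, Z = (40.551, 16.863). Then |FZ| = |Z − F| = 14.694.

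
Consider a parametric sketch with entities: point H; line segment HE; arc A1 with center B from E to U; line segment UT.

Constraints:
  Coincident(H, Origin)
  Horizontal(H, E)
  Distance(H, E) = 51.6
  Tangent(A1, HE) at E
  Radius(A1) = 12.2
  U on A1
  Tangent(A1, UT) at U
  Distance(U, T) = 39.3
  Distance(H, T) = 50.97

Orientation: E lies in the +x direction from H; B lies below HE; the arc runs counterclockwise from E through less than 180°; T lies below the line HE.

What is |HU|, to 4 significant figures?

41.00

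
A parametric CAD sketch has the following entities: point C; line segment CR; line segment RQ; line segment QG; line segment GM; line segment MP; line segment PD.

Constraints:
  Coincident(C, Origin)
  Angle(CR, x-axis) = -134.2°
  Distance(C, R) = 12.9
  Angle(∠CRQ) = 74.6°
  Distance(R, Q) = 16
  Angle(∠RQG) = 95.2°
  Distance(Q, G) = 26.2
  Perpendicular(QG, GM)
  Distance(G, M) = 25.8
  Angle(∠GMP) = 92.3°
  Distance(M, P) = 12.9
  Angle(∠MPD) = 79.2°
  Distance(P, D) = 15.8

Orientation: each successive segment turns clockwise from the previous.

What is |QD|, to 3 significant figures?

18.9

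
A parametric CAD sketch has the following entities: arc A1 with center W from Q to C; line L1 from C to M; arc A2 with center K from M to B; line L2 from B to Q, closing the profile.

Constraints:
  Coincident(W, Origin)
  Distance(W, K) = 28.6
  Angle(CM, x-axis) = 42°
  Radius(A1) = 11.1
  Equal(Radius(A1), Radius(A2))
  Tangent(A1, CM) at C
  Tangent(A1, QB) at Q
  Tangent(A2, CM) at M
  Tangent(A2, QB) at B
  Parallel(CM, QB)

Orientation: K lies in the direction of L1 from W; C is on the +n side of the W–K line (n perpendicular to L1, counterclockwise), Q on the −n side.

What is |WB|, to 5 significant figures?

30.678

The slot axis is L1's direction at 42.0°, so u = (cos 42.0°, sin 42.0°) = (0.74314, 0.66913) and n = (−sin 42.0°, cos 42.0°) = (-0.66913, 0.74314). W is at the origin and K lies 28.6 along u from W, so K = 28.6·u = (21.254, 19.137). Tangency of A1 to both parallel lines with radius 11.1 puts C and Q at W ± 11.1·n: C = (-7.4273, 8.2489), Q = (7.4273, -8.2489). Equal radii place M and B the same way about K: M = K + 11.1·n = (13.827, 27.386), B = K − 11.1·n = (28.681, 10.888). Then |WB| = |B − W| = 30.678.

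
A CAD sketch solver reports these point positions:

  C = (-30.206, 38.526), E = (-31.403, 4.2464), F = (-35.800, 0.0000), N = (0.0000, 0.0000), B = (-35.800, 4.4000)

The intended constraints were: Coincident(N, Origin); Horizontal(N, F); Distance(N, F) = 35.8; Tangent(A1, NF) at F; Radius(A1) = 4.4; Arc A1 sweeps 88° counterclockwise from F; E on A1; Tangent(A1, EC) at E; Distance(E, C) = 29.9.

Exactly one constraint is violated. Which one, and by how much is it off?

Distance(E, C) = 29.9 — off by 4.40.

N = (0.00, 0.00) ✓; N.y = 0.00, F.y = 0.00 ✓; |NF| = 35.80 ✓; ∠(BF, FN) = 90.00° ✓; |BF| = 4.400 ✓; bearing(B→E) − bearing(B→F) = 88.00° ✓; |BE| = 4.400 ✓; ∠(BE, EC) = 90.00° ✓; |EC| = 34.30 ✗.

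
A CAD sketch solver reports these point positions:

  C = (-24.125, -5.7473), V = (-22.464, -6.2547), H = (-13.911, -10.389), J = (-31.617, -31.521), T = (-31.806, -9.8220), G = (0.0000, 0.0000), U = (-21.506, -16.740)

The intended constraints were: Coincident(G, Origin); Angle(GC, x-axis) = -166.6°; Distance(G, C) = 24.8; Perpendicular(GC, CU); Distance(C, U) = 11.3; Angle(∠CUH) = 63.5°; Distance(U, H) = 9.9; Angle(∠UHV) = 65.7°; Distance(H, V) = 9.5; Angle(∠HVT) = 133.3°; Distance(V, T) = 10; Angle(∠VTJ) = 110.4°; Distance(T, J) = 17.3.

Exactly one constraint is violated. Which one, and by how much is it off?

Distance(T, J) = 17.3 — off by 4.40.

G = (0.00, 0.00) ✓; GC at -166.6° ✓; |GC| = 24.80 ✓; ∠(GC, CU) = 90.00° ✓; |CU| = 11.30 ✓; ∠CUH = 63.50° ✓; |UH| = 9.900 ✓; ∠UHV = 65.70° ✓; |HV| = 9.500 ✓; ∠HVT = 133.3° ✓; |VT| = 10.00 ✓; ∠VTJ = 110.4° ✓; |TJ| = 21.70 ✗.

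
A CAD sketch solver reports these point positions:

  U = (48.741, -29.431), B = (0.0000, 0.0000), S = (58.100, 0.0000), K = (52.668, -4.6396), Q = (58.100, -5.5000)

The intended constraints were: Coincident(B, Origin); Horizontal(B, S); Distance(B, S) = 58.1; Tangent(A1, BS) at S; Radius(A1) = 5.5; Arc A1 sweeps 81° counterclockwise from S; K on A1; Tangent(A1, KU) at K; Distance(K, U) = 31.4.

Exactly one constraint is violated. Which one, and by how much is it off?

Distance(K, U) = 31.4 — off by 6.30.

B = (0.00, 0.00) ✓; B.y = 0.00, S.y = 0.00 ✓; |BS| = 58.10 ✓; ∠(QS, SB) = 90.00° ✓; |QS| = 5.500 ✓; bearing(Q→K) − bearing(Q→S) = 81.00° ✓; |QK| = 5.500 ✓; ∠(QK, KU) = 90.00° ✓; |KU| = 25.10 ✗.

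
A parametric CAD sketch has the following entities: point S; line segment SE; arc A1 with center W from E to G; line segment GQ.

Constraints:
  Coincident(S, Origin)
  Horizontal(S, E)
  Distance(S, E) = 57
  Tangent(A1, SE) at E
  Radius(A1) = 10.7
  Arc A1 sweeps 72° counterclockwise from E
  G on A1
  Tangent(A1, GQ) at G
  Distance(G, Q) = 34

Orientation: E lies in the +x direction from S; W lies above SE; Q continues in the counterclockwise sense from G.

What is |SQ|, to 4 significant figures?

87.25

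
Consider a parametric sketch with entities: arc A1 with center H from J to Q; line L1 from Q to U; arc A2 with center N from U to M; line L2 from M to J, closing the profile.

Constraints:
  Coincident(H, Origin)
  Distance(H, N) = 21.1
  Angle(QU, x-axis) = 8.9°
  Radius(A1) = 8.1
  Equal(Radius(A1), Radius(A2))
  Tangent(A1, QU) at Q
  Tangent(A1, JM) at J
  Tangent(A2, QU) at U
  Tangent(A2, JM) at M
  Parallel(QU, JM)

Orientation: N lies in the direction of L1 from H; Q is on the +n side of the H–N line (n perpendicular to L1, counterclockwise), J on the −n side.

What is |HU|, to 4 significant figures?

22.60

The slot axis is L1's direction at 8.9°, so u = (cos 8.9°, sin 8.9°) = (0.9880, 0.1547) and n = (−sin 8.9°, cos 8.9°) = (-0.1547, 0.9880). H is at the origin and N lies 21.1 along u from H, so N = 21.1·u = (20.85, 3.264). Tangency of A1 to both parallel lines with radius 8.1 puts Q and J at H ± 8.1·n: Q = (-1.253, 8.002), J = (1.253, -8.002). Equal radii place U and M the same way about N: U = N + 8.1·n = (19.59, 11.27), M = N − 8.1·n = (22.10, -4.738). Then |HU| = |U − H| = 22.60.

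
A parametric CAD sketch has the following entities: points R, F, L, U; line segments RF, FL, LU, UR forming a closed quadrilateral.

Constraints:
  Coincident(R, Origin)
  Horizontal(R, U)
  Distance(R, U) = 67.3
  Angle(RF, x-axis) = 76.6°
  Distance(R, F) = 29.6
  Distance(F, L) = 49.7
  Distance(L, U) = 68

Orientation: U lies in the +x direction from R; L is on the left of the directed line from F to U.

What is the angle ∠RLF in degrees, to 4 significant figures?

12.04°

R is at the origin; R and U share the same y with |RU| = 67.3 and U in +x, so U = (67.3, 0). RF runs at 76.6° with |RF| = 29.6, so F = (6.860, 28.79). L is determined by |FL| = 49.7 and |LU| = 68.0 together: it lies at the intersection of circle(F, 49.7) and circle(U, 68.0). With |FU| = 66.95, the foot of the radical line on FU is 17.39 from F and the perpendicular offset is √(49.7² − 17.39²) = 46.56. Taking the left-of-FU solution: L = (42.58, 63.35).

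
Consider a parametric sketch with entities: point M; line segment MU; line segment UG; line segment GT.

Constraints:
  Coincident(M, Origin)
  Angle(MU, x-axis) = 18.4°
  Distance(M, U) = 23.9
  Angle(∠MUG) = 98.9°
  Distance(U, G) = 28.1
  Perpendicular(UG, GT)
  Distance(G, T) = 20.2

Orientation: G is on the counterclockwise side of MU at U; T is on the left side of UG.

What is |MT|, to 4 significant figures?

31.98

∠MUG = 98.9°, so UG runs at 18.4° + (180° − 98.9°) = 99.50° from the x-axis; with |UG| = 28.1, G = U + 28.1·(cos 99.50°, sin 99.50°) = (18.04, 35.26). UG ⟂ GT; with |GT| = 20.2 on the left of UG, T = G + 20.2·(-0.9863, -0.1650) = (-1.883, 31.92). Then |MT| = |T − M| = 31.98.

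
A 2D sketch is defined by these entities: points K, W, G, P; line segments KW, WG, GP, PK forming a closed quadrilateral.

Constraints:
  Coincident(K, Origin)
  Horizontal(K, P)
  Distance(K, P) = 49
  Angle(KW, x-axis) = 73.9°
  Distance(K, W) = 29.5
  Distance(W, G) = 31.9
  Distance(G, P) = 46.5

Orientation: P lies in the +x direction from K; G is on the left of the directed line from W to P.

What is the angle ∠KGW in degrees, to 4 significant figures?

20.80°

Checks: |WG| = 31.90 ✓; |GP| = 46.50 ✓.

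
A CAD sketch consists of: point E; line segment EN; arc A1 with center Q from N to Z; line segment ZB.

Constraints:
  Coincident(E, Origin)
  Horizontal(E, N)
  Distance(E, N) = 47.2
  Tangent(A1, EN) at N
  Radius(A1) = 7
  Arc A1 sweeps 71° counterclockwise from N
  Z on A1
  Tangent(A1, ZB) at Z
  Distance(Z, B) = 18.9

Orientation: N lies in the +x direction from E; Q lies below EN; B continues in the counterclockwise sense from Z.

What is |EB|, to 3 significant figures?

41.2

E is at the origin; EN is horizontal with |EN| = 47.2 and N on the +x side, so N = (47.2, 0.00). Tangency of A1 to EN means the radius QN is perpendicular to EN, so Q = N + (0, -7) = (47.2, -7.00). On A1, N sits at bearing 90° from Q; a 71° counterclockwise sweep puts Z at bearing 161°, so Z = Q + 7.0·(cos 161°, sin 161°) = (40.6, -4.72). Tangency of A1 to ZB means the radius QZ is perpendicular to ZB, so ZB runs along (−sin 161°, cos 161°); with |ZB| = 18.9, B = (34.4, -22.6). Then |EB| = |B − E| = 41.2.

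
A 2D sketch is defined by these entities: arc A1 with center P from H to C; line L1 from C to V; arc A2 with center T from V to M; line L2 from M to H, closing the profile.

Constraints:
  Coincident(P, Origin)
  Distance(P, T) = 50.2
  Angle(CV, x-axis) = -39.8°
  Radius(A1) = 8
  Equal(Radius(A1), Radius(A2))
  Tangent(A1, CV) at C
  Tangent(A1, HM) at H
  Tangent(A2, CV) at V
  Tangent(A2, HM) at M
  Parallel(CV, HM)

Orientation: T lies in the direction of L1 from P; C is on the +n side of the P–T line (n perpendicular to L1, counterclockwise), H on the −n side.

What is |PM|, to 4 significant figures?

50.83

The slot axis is L1's direction at -39.8°, so u = (cos -39.8°, sin -39.8°) = (0.7683, -0.6401) and n = (−sin -39.8°, cos -39.8°) = (0.6401, 0.7683). P is at the origin and T lies 50.2 along u from P, so T = 50.2·u = (38.57, -32.13). Tangency of A1 to both parallel lines with radius 8.0 puts C and H at P ± 8.0·n: C = (5.121, 6.146), H = (-5.121, -6.146). Equal radii place V and M the same way about T: V = T + 8.0·n = (43.69, -25.99), M = T − 8.0·n = (33.45, -38.28). Then |PM| = |M − P| = 50.83.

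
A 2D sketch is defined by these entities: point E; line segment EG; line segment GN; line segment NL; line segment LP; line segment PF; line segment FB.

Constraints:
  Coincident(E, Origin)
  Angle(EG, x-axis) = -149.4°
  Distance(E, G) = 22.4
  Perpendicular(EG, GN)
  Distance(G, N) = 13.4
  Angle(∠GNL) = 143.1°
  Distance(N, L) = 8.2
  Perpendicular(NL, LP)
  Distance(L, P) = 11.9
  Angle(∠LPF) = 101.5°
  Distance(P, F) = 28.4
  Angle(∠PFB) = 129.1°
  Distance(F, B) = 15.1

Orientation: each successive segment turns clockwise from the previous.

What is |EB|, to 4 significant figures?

38.49

∠LPF = 101.5° gives PF at -84.80° from the x-axis; with |PF| = 28.4, F = (-10.80, -21.31). ∠PFB = 129.1° gives FB at -135.7° from the x-axis; with |FB| = 15.1, B = (-21.61, -31.85). Then |EB| = |B − E| = 38.49.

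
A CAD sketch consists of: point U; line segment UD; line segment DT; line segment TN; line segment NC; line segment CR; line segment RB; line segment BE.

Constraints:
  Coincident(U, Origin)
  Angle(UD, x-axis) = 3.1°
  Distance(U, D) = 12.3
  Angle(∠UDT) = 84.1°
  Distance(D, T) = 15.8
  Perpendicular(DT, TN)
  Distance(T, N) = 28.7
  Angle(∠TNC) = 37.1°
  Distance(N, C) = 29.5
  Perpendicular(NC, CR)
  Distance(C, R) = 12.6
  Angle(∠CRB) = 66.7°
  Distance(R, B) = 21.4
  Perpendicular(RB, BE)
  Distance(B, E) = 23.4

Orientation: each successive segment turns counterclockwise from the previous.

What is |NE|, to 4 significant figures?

25.81

∠CRB = 66.7° gives RB at 175.2° from the x-axis; with |RB| = 21.4, B = (-7.904, 10.79). RB ⟂ BE, so BE runs at -94.80°; with |BE| = 23.4, E = (-9.862, -12.53). Then |NE| = |E − N| = 25.81.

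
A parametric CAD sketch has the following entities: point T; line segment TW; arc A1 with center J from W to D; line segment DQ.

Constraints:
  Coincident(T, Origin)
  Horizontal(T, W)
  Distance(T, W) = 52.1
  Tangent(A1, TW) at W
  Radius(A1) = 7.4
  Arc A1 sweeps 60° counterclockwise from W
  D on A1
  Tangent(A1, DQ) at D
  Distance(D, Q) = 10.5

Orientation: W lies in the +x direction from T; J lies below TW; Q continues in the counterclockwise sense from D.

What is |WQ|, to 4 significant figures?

17.31

T is at the origin; T and W share the same y with |TW| = 52.1 and W on the +x side, so W = (52.10, 0.000). Tangency of A1 to TW means the radius JW is perpendicular to TW, so J = W + (0, -7.4) = (52.10, -7.400). On A1, W sits at bearing 90° from J; a 60° counterclockwise sweep puts D at bearing 150°, so D = J + 7.4·(cos 150°, sin 150°) = (45.69, -3.700). Since A1 is tangent to DQ there, JD ⟂ DQ, so DQ runs along (−sin 150°, cos 150°); with |DQ| = 10.5, Q = (40.44, -12.79). Then |WQ| = |Q − W| = 17.31.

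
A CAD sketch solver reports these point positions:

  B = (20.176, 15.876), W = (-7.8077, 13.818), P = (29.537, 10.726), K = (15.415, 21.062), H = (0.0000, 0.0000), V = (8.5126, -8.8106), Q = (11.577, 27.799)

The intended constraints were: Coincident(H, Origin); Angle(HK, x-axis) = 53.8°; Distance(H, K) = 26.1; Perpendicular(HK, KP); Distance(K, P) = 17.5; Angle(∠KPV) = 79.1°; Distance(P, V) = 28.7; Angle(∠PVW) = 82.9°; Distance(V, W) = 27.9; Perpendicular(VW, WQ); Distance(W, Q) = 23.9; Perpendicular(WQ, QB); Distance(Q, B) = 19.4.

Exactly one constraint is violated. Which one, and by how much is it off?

Distance(Q, B) = 19.4 — off by 4.70.

H = (0.00, 0.00) ✓; HK at 53.80° ✓; |HK| = 26.10 ✓; ∠(HK, KP) = 90.00° ✓; |KP| = 17.50 ✓; ∠KPV = 79.10° ✓; |PV| = 28.70 ✓; ∠PVW = 82.90° ✓; |VW| = 27.90 ✓; ∠(VW, WQ) = 90.00° ✓; |WQ| = 23.90 ✓; ∠(WQ, QB) = 90.00° ✓; |QB| = 14.70 ✗.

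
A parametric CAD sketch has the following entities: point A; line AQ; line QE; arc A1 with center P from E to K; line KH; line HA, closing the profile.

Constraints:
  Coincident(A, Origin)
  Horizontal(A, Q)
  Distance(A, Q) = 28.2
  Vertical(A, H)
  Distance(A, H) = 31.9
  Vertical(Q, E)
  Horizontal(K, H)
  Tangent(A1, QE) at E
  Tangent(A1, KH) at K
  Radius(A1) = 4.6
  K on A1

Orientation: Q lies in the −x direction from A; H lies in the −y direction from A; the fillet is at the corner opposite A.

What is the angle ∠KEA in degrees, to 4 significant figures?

89.07°

The virtual corner opposite A is at (-28.20, -31.90). The tangent condition forces PE to be normal to QE and the tangent condition forces PK to be normal to KH, with radius 4.6, so the center P sits 4.6 in from both sides at P = (-23.60, -27.30). That places the tangent points at E = (-28.20, -27.30) on QE and K = (-23.60, -31.90) on KH. Then cos ∠KEA = EK·EA / (|EK||EA|), giving 89.07°.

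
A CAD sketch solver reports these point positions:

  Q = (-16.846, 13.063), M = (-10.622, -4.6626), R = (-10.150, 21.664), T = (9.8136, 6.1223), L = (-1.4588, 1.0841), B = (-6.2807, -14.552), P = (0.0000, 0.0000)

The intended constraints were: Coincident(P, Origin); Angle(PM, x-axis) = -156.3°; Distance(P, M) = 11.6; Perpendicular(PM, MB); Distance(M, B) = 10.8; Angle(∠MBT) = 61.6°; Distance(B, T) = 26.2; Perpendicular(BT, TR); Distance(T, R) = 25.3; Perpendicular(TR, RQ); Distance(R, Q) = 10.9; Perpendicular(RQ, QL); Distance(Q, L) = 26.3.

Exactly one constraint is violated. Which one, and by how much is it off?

Distance(Q, L) = 26.3 — off by 6.80.

P = (0.00, 0.00) ✓; PM at -156.3° ✓; |PM| = 11.60 ✓; ∠(PM, MB) = 90.00° ✓; |MB| = 10.80 ✓; ∠MBT = 61.60° ✓; |BT| = 26.20 ✓; ∠(BT, TR) = 90.00° ✓; |TR| = 25.30 ✓; ∠(TR, RQ) = 90.00° ✓; |RQ| = 10.90 ✓; ∠(RQ, QL) = 90.00° ✓; |QL| = 19.50 ✗.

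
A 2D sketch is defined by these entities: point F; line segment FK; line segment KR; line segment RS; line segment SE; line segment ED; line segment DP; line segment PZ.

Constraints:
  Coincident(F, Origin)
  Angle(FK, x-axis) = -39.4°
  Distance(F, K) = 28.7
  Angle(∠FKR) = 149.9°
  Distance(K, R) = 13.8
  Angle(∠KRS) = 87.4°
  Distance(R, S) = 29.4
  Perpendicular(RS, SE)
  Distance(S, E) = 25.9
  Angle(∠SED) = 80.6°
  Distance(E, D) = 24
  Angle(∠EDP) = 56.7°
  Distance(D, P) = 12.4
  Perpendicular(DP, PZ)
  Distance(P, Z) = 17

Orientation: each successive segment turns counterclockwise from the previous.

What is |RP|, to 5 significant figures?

19.112

F is at the origin; FK runs at -39.4° with length 28.7, so K = (22.177, -18.217). ∠FKR = 149.9° gives KR at -9.3000° from the x-axis; with |KR| = 13.8, R = (35.796, -20.447). ∠KRS = 87.4° gives RS at 83.300° from the x-axis; with |RS| = 29.4, S = (39.226, 8.7523). The perpendicularity gives SE at right angles to RS, so SE runs at 173.30°; with |SE| = 25.9, E = (13.503, 11.774). ∠SED = 80.6° gives ED at -87.300° from the x-axis; with |ED| = 24.0, D = (14.634, -12.199). ∠EDP = 56.7° gives DP at 36.000° from the x-axis; with |DP| = 12.4, P = (24.665, -4.9107). Then |RP| = |P − R| = 19.112.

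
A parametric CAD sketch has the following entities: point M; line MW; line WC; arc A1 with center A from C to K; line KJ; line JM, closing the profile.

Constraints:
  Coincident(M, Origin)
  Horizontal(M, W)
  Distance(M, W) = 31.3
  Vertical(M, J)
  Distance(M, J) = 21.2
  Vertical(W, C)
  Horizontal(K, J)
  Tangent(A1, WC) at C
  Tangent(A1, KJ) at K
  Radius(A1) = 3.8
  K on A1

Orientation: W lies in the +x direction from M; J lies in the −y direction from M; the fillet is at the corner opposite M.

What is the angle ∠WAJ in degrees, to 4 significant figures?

110.2°

M and J share the same x with |MJ| = 21.2 and J on the −y side, so J = (0.000, -21.20). The virtual corner opposite M is at (31.30, -21.20). Tangency of A1 to WC means the radius AC is perpendicular to WC and the tangent condition forces AK to be normal to KJ, with radius 3.8, so the center A sits 3.8 in from both sides at A = (27.50, -17.40). Then cos ∠WAJ = AW·AJ / (|AW||AJ|), giving 110.2°.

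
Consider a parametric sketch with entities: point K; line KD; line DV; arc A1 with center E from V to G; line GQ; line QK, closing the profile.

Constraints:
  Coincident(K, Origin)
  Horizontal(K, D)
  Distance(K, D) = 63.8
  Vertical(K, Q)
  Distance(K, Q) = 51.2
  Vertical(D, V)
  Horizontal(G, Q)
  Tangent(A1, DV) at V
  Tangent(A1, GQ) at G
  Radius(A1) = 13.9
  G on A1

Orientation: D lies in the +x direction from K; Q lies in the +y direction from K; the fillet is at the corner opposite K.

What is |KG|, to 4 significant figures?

71.49

K is at the origin; K and D share the same y with |KD| = 63.8 and D on the +x side, so D = (63.80, 0.000). KQ is vertical with |KQ| = 51.2 and Q on the +y side, so Q = (0.000, 51.20). The virtual corner opposite K is at (63.80, 51.20). Tangency of A1 to DV means the radius EV is perpendicular to DV and since A1 is tangent to GQ there, EG ⟂ GQ, with radius 13.9, so the center E sits 13.9 in from both sides at E = (49.90, 37.30). That places the tangent points at V = (63.80, 37.30) on DV and G = (49.90, 51.20) on GQ. Then |KG| = |G − K| = 71.49.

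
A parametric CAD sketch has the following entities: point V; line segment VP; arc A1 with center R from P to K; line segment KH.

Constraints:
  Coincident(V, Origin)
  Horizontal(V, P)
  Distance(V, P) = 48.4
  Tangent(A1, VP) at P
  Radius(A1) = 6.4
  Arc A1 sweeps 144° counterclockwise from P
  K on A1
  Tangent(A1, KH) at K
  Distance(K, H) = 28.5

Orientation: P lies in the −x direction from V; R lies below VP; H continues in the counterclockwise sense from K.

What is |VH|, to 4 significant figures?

40.62

V is at the origin; V and P share the same y with |VP| = 48.4 and P on the −x side, so P = (-48.40, 0.000). Tangency of A1 to VP means the radius RP is perpendicular to VP, so R = P + (0, -6.4) = (-48.40, -6.400). On A1, P sits at bearing 90° from R; a 144° counterclockwise sweep puts K at bearing 234°, so K = R + 6.4·(cos 234°, sin 234°) = (-52.16, -11.58). A1 meets KH tangentially, so RK is at right angles to KH, so KH runs along (−sin 234°, cos 234°); with |KH| = 28.5, H = (-29.10, -28.33). Then |VH| = |H − V| = 40.62.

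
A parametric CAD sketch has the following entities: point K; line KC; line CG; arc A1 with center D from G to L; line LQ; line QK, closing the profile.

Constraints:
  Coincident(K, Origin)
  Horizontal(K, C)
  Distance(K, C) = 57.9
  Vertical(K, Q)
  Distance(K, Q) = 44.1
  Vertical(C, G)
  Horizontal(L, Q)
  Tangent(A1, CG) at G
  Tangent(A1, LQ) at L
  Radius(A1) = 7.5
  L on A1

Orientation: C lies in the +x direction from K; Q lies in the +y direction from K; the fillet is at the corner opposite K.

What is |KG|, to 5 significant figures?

68.498

K is at the origin; KC is horizontal with |KC| = 57.9 and C on the +x side, so C = (57.900, 0.0000). KQ is vertical with |KQ| = 44.1 and Q on the +y side, so Q = (0.0000, 44.100). The virtual corner opposite K is at (57.900, 44.100). The tangent condition forces DG to be normal to CG and tangency of A1 to LQ means the radius DL is perpendicular to LQ, with radius 7.5, so the center D sits 7.5 in from both sides at D = (50.400, 36.600). That places the tangent points at G = (57.900, 36.600) on CG and L = (50.400, 44.100) on LQ. Then |KG| = |G − K| = 68.498.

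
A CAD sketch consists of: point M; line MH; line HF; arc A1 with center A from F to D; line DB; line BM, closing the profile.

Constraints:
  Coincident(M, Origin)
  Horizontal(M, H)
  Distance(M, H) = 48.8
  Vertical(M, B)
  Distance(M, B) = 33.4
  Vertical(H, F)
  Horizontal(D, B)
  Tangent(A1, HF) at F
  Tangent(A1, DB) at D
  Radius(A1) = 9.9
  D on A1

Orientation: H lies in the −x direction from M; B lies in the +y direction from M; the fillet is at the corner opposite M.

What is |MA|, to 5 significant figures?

45.447

M and B share the same x with |MB| = 33.4 and B on the +y side, so B = (0.0000, 33.400). The virtual corner opposite M is at (-48.800, 33.400). A1 meets HF tangentially, so AF is at right angles to HF and since A1 is tangent to DB there, AD ⟂ DB, with radius 9.9, so the center A sits 9.9 in from both sides at A = (-38.900, 23.500). Then |MA| = |A − M| = 45.447.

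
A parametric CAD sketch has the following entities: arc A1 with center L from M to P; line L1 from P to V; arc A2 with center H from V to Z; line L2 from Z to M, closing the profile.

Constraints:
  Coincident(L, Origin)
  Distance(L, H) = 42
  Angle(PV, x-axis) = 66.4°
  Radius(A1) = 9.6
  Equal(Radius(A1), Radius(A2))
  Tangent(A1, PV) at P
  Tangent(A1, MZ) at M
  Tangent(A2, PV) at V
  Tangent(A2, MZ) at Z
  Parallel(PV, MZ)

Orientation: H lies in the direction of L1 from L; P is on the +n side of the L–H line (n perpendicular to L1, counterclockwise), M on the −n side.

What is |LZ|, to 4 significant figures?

43.08

The slot axis is L1's direction at 66.4°, so u = (cos 66.4°, sin 66.4°) = (0.4003, 0.9164) and n = (−sin 66.4°, cos 66.4°) = (-0.9164, 0.4003). L is at the origin and H lies 42.0 along u from L, so H = 42.0·u = (16.81, 38.49). Tangency of A1 to both parallel lines with radius 9.6 puts P and M at L ± 9.6·n: P = (-8.797, 3.843), M = (8.797, -3.843). Equal radii place V and Z the same way about H: V = H + 9.6·n = (8.018, 42.33), Z = H − 9.6·n = (25.61, 34.64). Then |LZ| = |Z − L| = 43.08.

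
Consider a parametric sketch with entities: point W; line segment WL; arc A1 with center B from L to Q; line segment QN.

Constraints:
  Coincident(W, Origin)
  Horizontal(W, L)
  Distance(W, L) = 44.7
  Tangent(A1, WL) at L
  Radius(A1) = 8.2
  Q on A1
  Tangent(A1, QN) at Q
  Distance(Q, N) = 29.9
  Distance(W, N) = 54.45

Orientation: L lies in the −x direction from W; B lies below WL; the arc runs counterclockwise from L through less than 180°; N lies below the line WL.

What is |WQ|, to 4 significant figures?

53.36

W is at the origin; W and L share the same y with |WL| = 44.7 and L on the −x side, so L = (-44.70, 0.000). Since A1 is tangent to WL there, BL ⟂ WL, so B = L + (0, -8.2) = (-44.70, -8.200). Since BQ ⟂ QN (tangency), |BN| = √(8.2² + 29.9²) = 31.00 regardless of where Q sits on A1. So N lies on both circle(W, 54.45) and circle(B, 31.00); the below-WL intersection is N = (-38.44, -38.57). Q is the foot of the tangent from N: Q = (-52.01, -11.92).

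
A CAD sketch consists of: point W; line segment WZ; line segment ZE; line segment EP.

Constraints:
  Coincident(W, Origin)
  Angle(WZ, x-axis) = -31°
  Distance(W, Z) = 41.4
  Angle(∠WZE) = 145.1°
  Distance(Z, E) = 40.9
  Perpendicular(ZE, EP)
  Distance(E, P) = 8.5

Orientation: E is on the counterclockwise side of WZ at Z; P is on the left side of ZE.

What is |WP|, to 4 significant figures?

76.38

W is at the origin; WZ runs at -31.0° with length 41.4, so Z = 41.4·(cos -31.0°, sin -31.0°) = (35.49, -21.32). ∠WZE = 145.1°, so ZE runs at -31.0° + (180° − 145.1°) = 3.900° from the x-axis; with |ZE| = 40.9, E = Z + 40.9·(cos 3.900°, sin 3.900°) = (76.29, -18.54). The perpendicularity gives EP at right angles to ZE; with |EP| = 8.5 on the left of ZE, P = E + 8.5·(-0.06802, 0.9977) = (75.71, -10.06). Then |WP| = |P − W| = 76.38.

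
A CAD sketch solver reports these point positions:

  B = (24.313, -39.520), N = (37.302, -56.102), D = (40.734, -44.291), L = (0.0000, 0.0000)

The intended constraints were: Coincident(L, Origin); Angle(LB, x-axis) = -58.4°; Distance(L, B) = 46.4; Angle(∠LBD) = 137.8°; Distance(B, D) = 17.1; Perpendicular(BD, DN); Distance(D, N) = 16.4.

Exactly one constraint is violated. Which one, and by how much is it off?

Distance(D, N) = 16.4 — off by 4.10.

L = (0.00, 0.00) ✓; LB at -58.40° ✓; |LB| = 46.40 ✓; ∠LBD = 137.8° ✓; |BD| = 17.10 ✓; ∠(BD, DN) = 90.00° ✓; |DN| = 12.30 ✗.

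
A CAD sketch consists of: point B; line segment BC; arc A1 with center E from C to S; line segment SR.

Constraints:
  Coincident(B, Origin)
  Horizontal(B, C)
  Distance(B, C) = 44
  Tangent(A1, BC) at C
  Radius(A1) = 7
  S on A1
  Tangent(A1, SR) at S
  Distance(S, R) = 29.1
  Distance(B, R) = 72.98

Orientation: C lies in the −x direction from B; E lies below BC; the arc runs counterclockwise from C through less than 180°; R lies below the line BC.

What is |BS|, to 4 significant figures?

49.09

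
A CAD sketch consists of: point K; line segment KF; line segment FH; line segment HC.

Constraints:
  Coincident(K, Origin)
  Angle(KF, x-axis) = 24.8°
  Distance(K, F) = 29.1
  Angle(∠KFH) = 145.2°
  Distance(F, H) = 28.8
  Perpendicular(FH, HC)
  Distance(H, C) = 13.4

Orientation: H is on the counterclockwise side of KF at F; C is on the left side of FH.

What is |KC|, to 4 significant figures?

52.79

K is at the origin; KF runs at 24.8° with length 29.1, so F = 29.1·(cos 24.8°, sin 24.8°) = (26.42, 12.21). ∠KFH = 145.2°, so FH runs at 24.8° + (180° − 145.2°) = 59.60° from the x-axis; with |FH| = 28.8, H = F + 28.8·(cos 59.60°, sin 59.60°) = (40.99, 37.05). FH is perpendicular to HC; with |HC| = 13.4 on the left of FH, C = H + 13.4·(-0.8625, 0.5060) = (29.43, 43.83). Then |KC| = |C − K| = 52.79.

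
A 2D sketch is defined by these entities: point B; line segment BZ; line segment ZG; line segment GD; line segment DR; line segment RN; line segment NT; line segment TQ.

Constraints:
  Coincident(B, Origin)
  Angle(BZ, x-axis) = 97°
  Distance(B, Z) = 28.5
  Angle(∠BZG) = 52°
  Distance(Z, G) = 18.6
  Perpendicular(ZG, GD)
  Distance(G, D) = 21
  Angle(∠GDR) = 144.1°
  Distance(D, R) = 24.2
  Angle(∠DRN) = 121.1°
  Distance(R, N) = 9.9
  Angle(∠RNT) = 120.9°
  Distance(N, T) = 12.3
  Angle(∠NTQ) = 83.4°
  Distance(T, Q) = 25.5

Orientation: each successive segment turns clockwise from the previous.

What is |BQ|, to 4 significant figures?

4.916

B is at the origin; BZ runs at 97.0° with length 28.5, so Z = (-3.473, 28.29). ∠BZG = 52.0° gives ZG at -31.00° from the x-axis; with |ZG| = 18.6, G = (12.47, 18.71). ZG is perpendicular to GD, so GD runs at -121.0°; with |GD| = 21.0, D = (1.654, 0.7073). ∠GDR = 144.1° gives DR at -156.9° from the x-axis; with |DR| = 24.2, R = (-20.61, -8.787). ∠DRN = 121.1° gives RN at 144.2° from the x-axis; with |RN| = 9.9, N = (-28.63, -2.996). ∠RNT = 120.9° gives NT at 85.10° from the x-axis; with |NT| = 12.3, T = (-27.58, 9.259). ∠NTQ = 83.4° gives TQ at -11.50° from the x-axis; with |TQ| = 25.5, Q = (-2.596, 4.175). Then |BQ| = |Q − B| = 4.916.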